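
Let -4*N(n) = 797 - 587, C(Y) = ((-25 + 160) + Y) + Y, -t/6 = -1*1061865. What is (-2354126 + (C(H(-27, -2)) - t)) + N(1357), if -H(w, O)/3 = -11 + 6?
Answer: -17450407/2 ≈ -8.7252e+6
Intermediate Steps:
t = 6371190 (t = -(-6)*1061865 = -6*(-1061865) = 6371190)
H(w, O) = 15 (H(w, O) = -3*(-11 + 6) = -3*(-5) = 15)
C(Y) = 135 + 2*Y (C(Y) = (135 + Y) + Y = 135 + 2*Y)
N(n) = -105/2 (N(n) = -(797 - 587)/4 = -¼*210 = -105/2)
(-2354126 + (C(H(-27, -2)) - t)) + N(1357) = (-2354126 + ((135 + 2*15) - 1*6371190)) - 105/2 = (-2354126 + ((135 + 30) - 6371190)) - 105/2 = (-2354126 + (165 - 6371190)) - 105/2 = (-2354126 - 6371025) - 105/2 = -8725151 - 105/2 = -17450407/2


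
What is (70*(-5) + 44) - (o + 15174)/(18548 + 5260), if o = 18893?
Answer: -7319315/23808 ≈ -307.43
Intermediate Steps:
(70*(-5) + 44) - (o + 15174)/(18548 + 5260) = (70*(-5) + 44) - (18893 + 15174)/(18548 + 5260) = (-350 + 44) - 34067/23808 = -306 - 34067/23808 = -7319315/23808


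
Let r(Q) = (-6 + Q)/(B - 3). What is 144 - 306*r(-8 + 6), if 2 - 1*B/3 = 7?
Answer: 8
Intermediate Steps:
B = -15 (B = 6 - 3*7 = 6 - 21 = -15)
r(Q) = 1/3 - Q/18 (r(Q) = (-6 + Q)/(-15 - 3) = (-6 + Q)/(-18) = (-6 + Q)*(-1/18) = 1/3 - Q/18)
144 - 306*r(-8 + 6) = 144 - 306*(1/3 - (-8 + 6)/18) = 144 - 306*(1/3 - 1/18*(-2)) = 144 - 306*(1/3 + 1/9) = 144 - 306*4/9 = 144 - 136 = 8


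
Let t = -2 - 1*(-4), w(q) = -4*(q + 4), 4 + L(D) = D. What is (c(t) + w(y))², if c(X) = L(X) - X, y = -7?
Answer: 64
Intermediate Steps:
L(D) = -4 + D
w(q) = -16 - 4*q (w(q) = -4*(4 + q) = -16 - 4*q)
t = 2 (t = -2 + 4 = 2)
c(X) = -4 (c(X) = (-4 + X) - X = -4)
(c(t) + w(y))² = (-4 + (-16 - 4*(-7)))² = (-4 + (-16 + 28))² = (-4 + 12)² = 8² = 64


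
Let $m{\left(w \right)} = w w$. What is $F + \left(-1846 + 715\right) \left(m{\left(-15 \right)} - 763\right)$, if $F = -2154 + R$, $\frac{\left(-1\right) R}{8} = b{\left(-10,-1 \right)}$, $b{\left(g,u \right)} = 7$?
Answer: $606268$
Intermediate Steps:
$m{\left(w \right)} = w^{2}$
$R = -56$ ($R = \left(-8\right) 7 = -56$)
$F = -2210$ ($F = -2154 - 56 = -2210$)
$F + \left(-1846 + 715\right) \left(m{\left(-15 \right)} - 763\right) = -2210 + \left(-1846 + 715\right) \left(\left(-15\right)^{2} - 763\right) = -2210 - 1131 \left(225 - 763\right) = -2210 - -608478 = -2210 + 608478 = 606268$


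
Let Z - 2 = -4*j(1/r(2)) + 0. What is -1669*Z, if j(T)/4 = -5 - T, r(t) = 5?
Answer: -710994/5 ≈ -1.4220e+5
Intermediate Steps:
j(T) = -20 - 4*T (j(T) = 4*(-5 - T) = -20 - 4*T)
Z = 426/5 (Z = 2 + (-4*(-20 - 4/5) + 0) = 2 + (-4*(-104/5) + 0) = 2 + (416/5 + 0) = 2 + 416/5 = 426/5 ≈ 85.200)
-1669*Z = -1669*426/5 = -710994/5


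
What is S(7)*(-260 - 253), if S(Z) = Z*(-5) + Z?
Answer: 14364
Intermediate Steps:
S(Z) = -4*Z (S(Z) = -5*Z + Z = -4*Z)
S(7)*(-260 - 253) = (-4*7)*(-260 - 253) = -28*(-513) = 14364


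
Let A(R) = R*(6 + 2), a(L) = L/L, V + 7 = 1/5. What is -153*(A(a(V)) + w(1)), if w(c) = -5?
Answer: -459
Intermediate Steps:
V = -34/5 (V = -7 + 1/5 = -34/5 ≈ -6.8000)
a(L) = 1
A(R) = 8*R (A(R) = R*8 = 8*R)
-153*(A(a(V)) + w(1)) = -153*(8*1 - 5) = -153*(8 - 5) = -153*3 = -459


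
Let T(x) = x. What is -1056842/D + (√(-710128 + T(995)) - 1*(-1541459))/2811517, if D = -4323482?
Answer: 4817899744776/6077771571097 + I*√709133/2811517 ≈ 0.79271 + 0.00029952*I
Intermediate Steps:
-1056842/D + (√(-710128 + T(995)) - 1*(-1541459))/2811517 = -1056842/(-4323482) + (√(-710128 + 995) - 1*(-1541459))/2811517 = -1056842*(-1/4323482) + (√(-709133) + 1541459)*(1/2811517) = 528421/2161741 + (I*√709133 + 1541459)*(1/2811517) = 528421/2161741 + (1541459 + I*√709133)*(1/2811517) = 528421/2161741 + (1541459/2811517 + I*√709133/2811517) = 4817899744776/6077771571097 + I*√709133/2811517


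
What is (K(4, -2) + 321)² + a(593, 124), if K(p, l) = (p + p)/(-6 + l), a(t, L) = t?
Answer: 102993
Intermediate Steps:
K(p, l) = 2*p/(-6 + l) (K(p, l) = (2*p)/(-6 + l) = 2*p/(-6 + l))
(K(4, -2) + 321)² + a(593, 124) = (2*4/(-6 - 2) + 321)² + 593 = (2*4/(-8) + 321)² + 593 = (2*4*(-⅛) + 321)² + 593 = (-1 + 321)² + 593 = 320² + 593 = 102400 + 593 = 102993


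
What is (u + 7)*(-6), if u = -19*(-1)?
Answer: -156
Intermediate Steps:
u = 19
(u + 7)*(-6) = (19 + 7)*(-6) = 26*(-6) = -156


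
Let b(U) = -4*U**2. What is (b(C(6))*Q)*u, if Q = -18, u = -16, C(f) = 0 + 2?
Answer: -4608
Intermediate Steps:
C(f) = 2
(b(C(6))*Q)*u = (-4*2**2*(-18))*(-16) = (-4*4*(-18))*(-16) = -16*(-18)*(-16) = 288*(-16) = -4608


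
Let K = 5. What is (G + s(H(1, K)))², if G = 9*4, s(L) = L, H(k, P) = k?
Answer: 1369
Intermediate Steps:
G = 36
(G + s(H(1, K)))² = (36 + 1)² = 37² = 1369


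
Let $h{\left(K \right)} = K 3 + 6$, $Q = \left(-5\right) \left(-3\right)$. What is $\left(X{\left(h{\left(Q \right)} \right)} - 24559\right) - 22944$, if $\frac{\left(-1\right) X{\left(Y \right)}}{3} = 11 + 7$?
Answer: $-47557$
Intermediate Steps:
$Q = 15$
$h{\left(K \right)} = 6 + 3 K$ ($h{\left(K \right)} = 3 K + 6 = 6 + 3 K$)
$X{\left(Y \right)} = -54$ ($X{\left(Y \right)} = - 3 \left(11 + 7\right) = \left(-3\right) 18 = -54$)
$\left(X{\left(h{\left(Q \right)} \right)} - 24559\right) - 22944 = \left(-54 - 24559\right) - 22944 = -24613 - 22944 = -47557$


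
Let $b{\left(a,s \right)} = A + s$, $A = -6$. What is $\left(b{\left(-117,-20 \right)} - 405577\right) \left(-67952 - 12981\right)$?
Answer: $32826667599$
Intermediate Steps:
$b{\left(a,s \right)} = -6 + s$
$\left(b{\left(-117,-20 \right)} - 405577\right) \left(-67952 - 12981\right) = \left(\left(-6 - 20\right) - 405577\right) \left(-67952 - 12981\right) = \left(-26 - 405577\right) \left(-80933\right) = \left(-405603\right) \left(-80933\right) = 32826667599$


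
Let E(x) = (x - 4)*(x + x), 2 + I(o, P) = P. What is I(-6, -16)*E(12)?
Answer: -3456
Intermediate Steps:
I(o, P) = -2 + P
E(x) = 2*x*(-4 + x) (E(x) = (-4 + x)*(2*x) = 2*x*(-4 + x))
I(-6, -16)*E(12) = (-2 - 16)*(2*12*(-4 + 12)) = -36*12*8 = -18*192 = -3456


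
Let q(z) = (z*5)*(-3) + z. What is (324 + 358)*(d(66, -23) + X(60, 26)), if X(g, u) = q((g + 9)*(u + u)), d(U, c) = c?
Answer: -34273910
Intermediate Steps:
q(z) = -14*z (q(z) = (5*z)*(-3) + z = -15*z + z = -14*z)
X(g, u) = -28*u*(9 + g) (X(g, u) = -14*(g + 9)*(u + u) = -14*(9 + g)*2*u = -28*u*(9 + g))
(324 + 358)*(d(66, -23) + X(60, 26)) = (324 + 358)*(-23 - 28*26*(9 + 60)) = 682*(-23 - 28*26*69) = 682*(-23 - 50232) = 682*(-50255) = -34273910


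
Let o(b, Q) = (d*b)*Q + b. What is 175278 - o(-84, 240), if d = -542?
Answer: -10751358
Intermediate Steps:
o(b, Q) = b - 542*Q*b (o(b, Q) = (-542*b)*Q + b = -542*Q*b + b = b - 542*Q*b)
175278 - o(-84, 240) = 175278 - (-84)*(1 - 542*240) = 175278 - (-84)*(1 - 130080) = 175278 - (-84)*(-130079) = 175278 - 1*10926636 = 175278 - 10926636 = -10751358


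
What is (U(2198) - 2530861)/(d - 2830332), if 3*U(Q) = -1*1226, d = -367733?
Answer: 7593809/9594195 ≈ 0.79150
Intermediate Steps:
U(Q) = -1226/3 (U(Q) = (-1*1226)/3 = (⅓)*(-1226) = -1226/3)
(U(2198) - 2530861)/(d - 2830332) = (-1226/3 - 2530861)/(-367733 - 2830332) = -7593809/3/(-3198065) = -7593809/3*(-1/3198065) = 7593809/9594195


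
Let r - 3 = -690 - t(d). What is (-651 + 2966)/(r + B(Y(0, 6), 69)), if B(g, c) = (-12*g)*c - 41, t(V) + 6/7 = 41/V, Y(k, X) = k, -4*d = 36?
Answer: -145845/45523 ≈ -3.2038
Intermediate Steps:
d = -9 (d = -1/4*36 = -9)
t(V) = -6/7 + 41/V
r = -42940/63 (r = 3 + (-690 - (-6/7 + 41/(-9))) = 3 + (-690 - (-6/7 + 41*(-1/9))) = 3 + (-690 - (-6/7 - 41/9)) = 3 + (-690 - 1*(-341/63)) = 3 + (-690 + 341/63) = 3 - 43129/63 = -42940/63 ≈ -681.59)
B(g, c) = -41 - 12*c*g (B(g, c) = -12*c*g - 41 = -41 - 12*c*g)
(-651 + 2966)/(r + B(Y(0, 6), 69)) = (-651 + 2966)/(-42940/63 + (-41 - 12*69*0)) = 2315/(-42940/63 + (-41 + 0)) = 2315/(-42940/63 - 41) = 2315/(-45523/63) = 2315*(-63/45523) = -145845/45523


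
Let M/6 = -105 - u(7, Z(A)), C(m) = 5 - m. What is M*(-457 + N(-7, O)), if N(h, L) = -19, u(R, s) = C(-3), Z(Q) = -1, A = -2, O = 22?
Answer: 322728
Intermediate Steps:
u(R, s) = 8 (u(R, s) = 5 - 1*(-3) = 5 + 3 = 8)
M = -678 (M = 6*(-105 - 1*8) = 6*(-105 - 8) = 6*(-113) = -678)
M*(-457 + N(-7, O)) = -678*(-457 - 19) = -678*(-476) = 322728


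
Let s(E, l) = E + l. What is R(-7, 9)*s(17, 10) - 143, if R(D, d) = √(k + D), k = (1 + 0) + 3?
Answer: -143 + 27*I*√3 ≈ -143.0 + 46.765*I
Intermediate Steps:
k = 4 (k = 1 + 3 = 4)
R(D, d) = √(4 + D)
R(-7, 9)*s(17, 10) - 143 = √(4 - 7)*(17 + 10) - 143 = √(-3)*27 - 143 = (I*√3)*27 - 143 = 27*I*√3 - 143 = -143 + 27*I*√3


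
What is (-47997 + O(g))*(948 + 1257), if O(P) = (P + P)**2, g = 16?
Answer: -103575465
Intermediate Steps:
O(P) = 4*P**2 (O(P) = (2*P)**2 = 4*P**2)
(-47997 + O(g))*(948 + 1257) = (-47997 + 4*16**2)*(948 + 1257) = (-47997 + 4*256)*2205 = (-47997 + 1024)*2205 = -46973*2205 = -103575465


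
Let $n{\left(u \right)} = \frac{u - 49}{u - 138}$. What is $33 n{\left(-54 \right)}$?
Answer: $\frac{1133}{64} \approx 17.703$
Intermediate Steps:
$n{\left(u \right)} = \frac{-49 + u}{-138 + u}$
$33 n{\left(-54 \right)} = 33 \frac{-49 - 54}{-138 - 54} = 33 \frac{1}{-192} \left(-103\right) = 33 \left(\left(- \frac{1}{192}\right) \left(-103\right)\right) = 33 \cdot \frac{103}{192} = \frac{1133}{64}$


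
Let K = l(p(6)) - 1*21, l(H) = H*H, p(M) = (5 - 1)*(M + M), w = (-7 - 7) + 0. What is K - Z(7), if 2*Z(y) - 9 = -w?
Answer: 4543/2 ≈ 2271.5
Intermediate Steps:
w = -14 (w = -14 + 0 = -14)
p(M) = 8*M (p(M) = 4*(2*M) = 8*M)
l(H) = H²
Z(y) = 23/2 (Z(y) = 9/2 + (-1*(-14))/2 = 9/2 + (½)*14 = 9/2 + 7 = 23/2)
K = 2283 (K = (8*6)² - 1*21 = 48² - 21 = 2304 - 21 = 2283)
K - Z(7) = 2283 - 1*23/2 = 2283 - 23/2 = 4543/2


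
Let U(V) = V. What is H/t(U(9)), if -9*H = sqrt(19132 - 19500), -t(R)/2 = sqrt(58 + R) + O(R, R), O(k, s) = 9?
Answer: -I*sqrt(1541)/63 + I*sqrt(23)/7 ≈ 0.062014*I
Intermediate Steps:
t(R) = -18 - 2*sqrt(58 + R) (t(R) = -2*(sqrt(58 + R) + 9) = -2*(9 + sqrt(58 + R)) = -18 - 2*sqrt(58 + R))
H = -4*I*sqrt(23)/9 (H = -sqrt(19132 - 19500)/9 = -4*I*sqrt(23)/9 ≈ -2.1315*I)
H/t(U(9)) = (-4*I*sqrt(23)/9)/(-18 - 2*sqrt(58 + 9)) = (-4*I*sqrt(23)/9)/(-18 - 2*sqrt(67)) = -4*I*sqrt(23)/(9*(-18 - 2*sqrt(67)))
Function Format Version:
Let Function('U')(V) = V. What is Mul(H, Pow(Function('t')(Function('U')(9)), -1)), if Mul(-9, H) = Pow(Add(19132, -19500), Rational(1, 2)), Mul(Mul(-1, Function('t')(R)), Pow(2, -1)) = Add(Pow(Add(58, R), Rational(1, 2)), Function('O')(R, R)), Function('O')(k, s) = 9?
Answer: Add(Mul(Rational(-1, 63), I, Pow(1541, Rational(1, 2))), Mul(Rational(1, 7), I, Pow(23, Rational(1, 2)))) ≈ Mul(0.062014, I)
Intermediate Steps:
Function('t')(R) = Add(-18, Mul(-2, Pow(Add(58, R), Rational(1, 2)))) (Function('t')(R) = Mul(-2, Add(Pow(Add(58, R), Rational(1, 2)), 9)) = Mul(-2, Add(9, Pow(Add(58, R), Rational(1, 2)))) = Add(-18, Mul(-2, Pow(Add(58, R), Rational(1, 2)))))
H = Mul(Rational(-4, 9), I, Pow(23, Rational(1, 2))) (H = Mul(Rational(-1, 9), Pow(Add(19132, -19500), Rational(1, 2))) = Mul(Rational(-1, 9), Pow(-368, Rational(1, 2))) = Mul(Rational(-1, 9), Mul(4, I, Pow(23, Rational(1, 2)))) = Mul(Rational(-4, 9), I, Pow(23, Rational(1, 2))) ≈ Mul(-2.1315, I))
Mul(H, Pow(Function('t')(Function('U')(9)), -1)) = Mul(Mul(Rational(-4, 9), I, Pow(23, Rational(1, 2))), Pow(Add(-18, Mul(-2, Pow(Add(58, 9), Rational(1, 2)))), -1)) = Mul(Mul(Rational(-4, 9), I, Pow(23, Rational(1, 2))), Pow(Add(-18, Mul(-2, Pow(67, Rational(1, 2)))), -1)) = Mul(Rational(-4, 9), I, Pow(23, Rational(1, 2)), Pow(Add(-18, Mul(-2, Pow(67, Rational(1, 2)))), -1))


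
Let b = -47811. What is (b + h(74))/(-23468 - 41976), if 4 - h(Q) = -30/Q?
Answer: 442211/605357 ≈ 0.73050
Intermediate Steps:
h(Q) = 4 + 30/Q (h(Q) = 4 - (-30)/Q = 4 + 30/Q)
(b + h(74))/(-23468 - 41976) = (-47811 + (4 + 30/74))/(-23468 - 41976) = (-47811 + (4 + 30*(1/74)))/(-65444) = (-47811 + (4 + 15/37))*(-1/65444) = (-47811 + 163/37)*(-1/65444) = -1768844/37*(-1/65444) = 442211/605357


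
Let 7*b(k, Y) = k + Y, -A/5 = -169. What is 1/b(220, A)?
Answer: 7/1065 ≈ 0.0065728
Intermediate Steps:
A = 845 (A = -5*(-169) = 845)
b(k, Y) = Y/7 + k/7 (b(k, Y) = (k + Y)/7 = (Y + k)/7 = Y/7 + k/7)
1/b(220, A) = 1/((⅐)*845 + (⅐)*220) = 1/(845/7 + 220/7) = 1/(1065/7) = 7/1065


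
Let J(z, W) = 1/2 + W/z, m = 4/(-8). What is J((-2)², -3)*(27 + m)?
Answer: -53/8 ≈ -6.6250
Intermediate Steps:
m = -½ (m = 4*(-⅛) = -½ ≈ -0.50000)
J(z, W) = ½ + W/z (J(z, W) = 1*(½) + W/z = ½ + W/z)
J((-2)², -3)*(27 + m) = ((-3 + (½)*(-2)²)/((-2)²))*(27 - ½) = ((-3 + (½)*4)/4)*(53/2) = ((-3 + 2)/4)*(53/2) = ((¼)*(-1))*(53/2) = -¼*53/2 = -53/8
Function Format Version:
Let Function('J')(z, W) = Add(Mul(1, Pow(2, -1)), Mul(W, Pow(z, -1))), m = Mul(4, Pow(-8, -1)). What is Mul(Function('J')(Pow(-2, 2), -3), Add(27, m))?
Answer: Rational(-53, 8) ≈ -6.6250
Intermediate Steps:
m = Rational(-1, 2) (m = Mul(4, Rational(-1, 8)) = Rational(-1, 2) ≈ -0.50000)
Function('J')(z, W) = Add(Rational(1, 2), Mul(W, Pow(z, -1))) (Function('J')(z, W) = Add(Mul(1, Rational(1, 2)), Mul(W, Pow(z, -1))) = Add(Rational(1, 2), Mul(W, Pow(z, -1))))
Mul(Function('J')(Pow(-2, 2), -3), Add(27, m)) = Mul(Mul(Pow(Pow(-2, 2), -1), Add(-3, Mul(Rational(1, 2), Pow(-2, 2)))), Add(27, Rational(-1, 2))) = Mul(Mul(Pow(4, -1), Add(-3, Mul(Rational(1, 2), 4))), Rational(53, 2)) = Mul(Mul(Rational(1, 4), Add(-3, 2)), Rational(53, 2)) = Mul(Mul(Rational(1, 4), -1), Rational(53, 2)) = Mul(Rational(-1, 4), Rational(53, 2)) = Rational(-53, 8)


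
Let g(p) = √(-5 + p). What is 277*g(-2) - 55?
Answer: -55 + 277*I*√7 ≈ -55.0 + 732.87*I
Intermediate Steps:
277*g(-2) - 55 = 277*√(-5 - 2) - 55 = 277*√(-7) - 55 = 277*(I*√7) - 55 = 277*I*√7 - 55 = -55 + 277*I*√7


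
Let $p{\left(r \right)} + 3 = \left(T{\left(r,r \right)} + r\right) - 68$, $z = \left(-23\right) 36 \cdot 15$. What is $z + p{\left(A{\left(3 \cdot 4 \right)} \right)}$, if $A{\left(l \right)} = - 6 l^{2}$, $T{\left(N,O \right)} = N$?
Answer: $-14219$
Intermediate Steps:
$z = -12420$ ($z = \left(-828\right) 15 = -12420$)
$p{\left(r \right)} = -71 + 2 r$ ($p{\left(r \right)} = -3 + \left(\left(r + r\right) - 68\right) = -3 + \left(2 r - 68\right) = -3 + \left(-68 + 2 r\right) = -71 + 2 r$)
$z + p{\left(A{\left(3 \cdot 4 \right)} \right)} = -12420 + \left(-71 + 2 \left(- 6 \left(3 \cdot 4\right)^{2}\right)\right) = -12420 + \left(-71 + 2 \left(- 6 \cdot 12^{2}\right)\right) = -12420 + \left(-71 + 2 \left(\left(-6\right) 144\right)\right) = -12420 + \left(-71 + 2 \left(-864\right)\right) = -12420 - 1799 = -14219$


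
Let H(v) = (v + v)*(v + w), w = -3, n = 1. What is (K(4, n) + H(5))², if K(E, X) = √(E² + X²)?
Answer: (20 + √17)² ≈ 581.92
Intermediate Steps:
H(v) = 2*v*(-3 + v) (H(v) = (v + v)*(v - 3) = (2*v)*(-3 + v) = 2*v*(-3 + v))
(K(4, n) + H(5))² = (√(4² + 1²) + 2*5*(-3 + 5))² = (√(16 + 1) + 2*5*2)² = (√17 + 20)² = (20 + √17)²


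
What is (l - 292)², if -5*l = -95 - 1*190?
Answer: 55225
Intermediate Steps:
l = 57 (l = -(-95 - 1*190)/5 = -(-95 - 190)/5 = -⅕*(-285) = 57)
(l - 292)² = (57 - 292)² = (-235)² = 55225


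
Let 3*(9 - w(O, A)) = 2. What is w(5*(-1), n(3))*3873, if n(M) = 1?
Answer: 32275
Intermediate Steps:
w(O, A) = 25/3 (w(O, A) = 9 - 1/3*2 = 9 - 2/3 = 25/3)
w(5*(-1), n(3))*3873 = (25/3)*3873 = 32275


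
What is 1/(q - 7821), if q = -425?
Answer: -1/8246 ≈ -0.00012127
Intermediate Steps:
1/(q - 7821) = 1/(-425 - 7821) = 1/(-8246) = -1/8246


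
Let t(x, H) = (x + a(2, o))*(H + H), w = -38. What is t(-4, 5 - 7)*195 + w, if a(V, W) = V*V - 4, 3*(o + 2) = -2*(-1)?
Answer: 3082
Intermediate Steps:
o = -4/3 (o = -2 + (-2*(-1))/3 = -2 + (1/3)*2 = -2 + 2/3 = -4/3 ≈ -1.3333)
a(V, W) = -4 + V**2 (a(V, W) = V**2 - 4 = -4 + V**2)
t(x, H) = 2*H*x (t(x, H) = (x + (-4 + 2**2))*(H + H) = (x + (-4 + 4))*(2*H) = (x + 0)*(2*H) = x*(2*H) = 2*H*x)
t(-4, 5 - 7)*195 + w = (2*(5 - 7)*(-4))*195 - 38 = (2*(-2)*(-4))*195 - 38 = 16*195 - 38 = 3120 - 38 = 3082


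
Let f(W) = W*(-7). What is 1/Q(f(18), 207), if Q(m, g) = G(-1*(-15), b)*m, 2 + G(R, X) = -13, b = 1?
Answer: 1/1890 ≈ 0.00052910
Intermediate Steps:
G(R, X) = -15 (G(R, X) = -2 - 13 = -15)
f(W) = -7*W
Q(m, g) = -15*m
1/Q(f(18), 207) = 1/(-(-105)*18) = 1/(-15*(-126)) = 1/1890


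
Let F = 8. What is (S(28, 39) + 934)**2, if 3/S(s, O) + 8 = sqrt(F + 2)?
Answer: 141187213/162 - 8402*sqrt(10)/81 ≈ 8.7120e+5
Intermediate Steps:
S(s, O) = 3/(-8 + sqrt(10)) (S(s, O) = 3/(-8 + sqrt(8 + 2)) = 3/(-8 + sqrt(10)))
(S(28, 39) + 934)**2 = ((-4/9 - sqrt(10)/18) + 934)**2 = (8402/9 - sqrt(10)/18)**2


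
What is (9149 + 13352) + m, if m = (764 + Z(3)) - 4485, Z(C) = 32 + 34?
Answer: 18846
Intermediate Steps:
Z(C) = 66
m = -3655 (m = (764 + 66) - 4485 = 830 - 4485 = -3655)
(9149 + 13352) + m = (9149 + 13352) - 3655 = 22501 - 3655 = 18846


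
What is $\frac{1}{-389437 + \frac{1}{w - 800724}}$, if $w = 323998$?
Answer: $- \frac{476726}{185654743263} \approx -2.5678 \cdot 10^{-6}$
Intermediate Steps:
$\frac{1}{-389437 + \frac{1}{w - 800724}} = \frac{1}{-389437 + \frac{1}{323998 - 800724}} = \frac{1}{-389437 + \frac{1}{-476726}} = \frac{1}{-389437 - \frac{1}{476726}} = \frac{1}{- \frac{185654743263}{476726}} = - \frac{476726}{185654743263}$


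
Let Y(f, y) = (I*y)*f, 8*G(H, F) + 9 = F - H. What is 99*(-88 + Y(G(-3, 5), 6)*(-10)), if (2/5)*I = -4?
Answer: -16137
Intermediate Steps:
G(H, F) = -9/8 - H/8 + F/8 (G(H, F) = -9/8 + (F - H)/8 = -9/8 + (-H/8 + F/8) = -9/8 - H/8 + F/8)
I = -10 (I = (5/2)*(-4) = -10)
Y(f, y) = -10*f*y (Y(f, y) = (-10*y)*f = -10*f*y)
99*(-88 + Y(G(-3, 5), 6)*(-10)) = 99*(-88 - 10*(-9/8 - ⅛*(-3) + (⅛)*5)*6*(-10)) = 99*(-88 - 10*(-9/8 + 3/8 + 5/8)*6*(-10)) = 99*(-88 - 10*(-⅛)*6*(-10)) = 99*(-88 + (15/2)*(-10)) = 99*(-88 - 75) = 99*(-163) = -16137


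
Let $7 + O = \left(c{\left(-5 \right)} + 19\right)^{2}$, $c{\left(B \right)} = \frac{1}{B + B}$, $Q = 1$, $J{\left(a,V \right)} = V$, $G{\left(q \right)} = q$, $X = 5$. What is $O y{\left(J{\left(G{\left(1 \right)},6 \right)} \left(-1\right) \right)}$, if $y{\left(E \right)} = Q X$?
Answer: $\frac{35021}{20} \approx 1751.1$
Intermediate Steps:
$c{\left(B \right)} = \frac{1}{2 B}$
$O = \frac{35021}{100}$ ($O = -7 + \left(\frac{1}{2 \left(-5\right)} + 19\right)^{2} = -7 + \left(\frac{1}{2} \left(- \frac{1}{5}\right) + 19\right)^{2} = -7 + \left(- \frac{1}{10} + 19\right)^{2} = -7 + \left(\frac{189}{10}\right)^{2} = -7 + \frac{35721}{100} = \frac{35021}{100} \approx 350.21$)
$y{\left(E \right)} = 5$ ($y{\left(E \right)} = 1 \cdot 5 = 5$)
$O y{\left(J{\left(G{\left(1 \right)},6 \right)} \left(-1\right) \right)} = \frac{35021}{100} \cdot 5 = \frac{35021}{20}$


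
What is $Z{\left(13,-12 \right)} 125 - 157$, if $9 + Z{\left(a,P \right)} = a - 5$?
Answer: $-282$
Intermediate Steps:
$Z{\left(a,P \right)} = -14 + a$ ($Z{\left(a,P \right)} = -9 + \left(a - 5\right) = -9 + \left(-5 + a\right) = -14 + a$)
$Z{\left(13,-12 \right)} 125 - 157 = \left(-14 + 13\right) 125 - 157 = \left(-1\right) 125 - 157 = -125 - 157 = -282$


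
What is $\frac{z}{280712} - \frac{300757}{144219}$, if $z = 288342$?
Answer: $- \frac{21420852043}{20242001964} \approx -1.0582$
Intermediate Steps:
$\frac{z}{280712} - \frac{300757}{144219} = \frac{288342}{280712} - \frac{300757}{144219} = 288342 \cdot \frac{1}{280712} - \frac{300757}{144219} = \frac{144171}{140356} - \frac{300757}{144219} = - \frac{21420852043}{20242001964}$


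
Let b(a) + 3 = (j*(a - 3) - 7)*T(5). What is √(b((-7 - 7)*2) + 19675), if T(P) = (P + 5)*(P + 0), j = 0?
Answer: √19322 ≈ 139.00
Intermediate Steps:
T(P) = P*(5 + P) (T(P) = (5 + P)*P = P*(5 + P))
b(a) = -353 (b(a) = -3 + (0*(a - 3) - 7)*(5*(5 + 5)) = -3 + (0*(-3 + a) - 7)*(5*10) = -3 + (0 - 7)*50 = -3 - 7*50 = -3 - 350 = -353)
√(b((-7 - 7)*2) + 19675) = √(-353 + 19675) = √19322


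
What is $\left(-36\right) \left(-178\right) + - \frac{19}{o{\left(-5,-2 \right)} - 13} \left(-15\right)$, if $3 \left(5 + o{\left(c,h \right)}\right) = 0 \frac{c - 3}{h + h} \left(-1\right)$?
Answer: $\frac{38353}{6} \approx 6392.2$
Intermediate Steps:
$o{\left(c,h \right)} = -5$ ($o{\left(c,h \right)} = -5 + \frac{0 \frac{c - 3}{h + h} \left(-1\right)}{3} = -5 + \frac{0 \frac{-3 + c}{2 h} \left(-1\right)}{3} = -5 + \frac{0 \left(-1\right)}{3} = -5 + \frac{1}{3} \cdot 0 = -5 + 0 = -5$)
$\left(-36\right) \left(-178\right) + - \frac{19}{o{\left(-5,-2 \right)} - 13} \left(-15\right) = \left(-36\right) \left(-178\right) + - \frac{19}{-5 - 13} \left(-15\right) = 6408 + - \frac{19}{-5 - 13} \left(-15\right) = 6408 + - \frac{19}{-18} \left(-15\right) = 6408 + \left(-19\right) \left(- \frac{1}{18}\right) \left(-15\right) = 6408 + \frac{19}{18} \left(-15\right) = 6408 - \frac{95}{6} = \frac{38353}{6}$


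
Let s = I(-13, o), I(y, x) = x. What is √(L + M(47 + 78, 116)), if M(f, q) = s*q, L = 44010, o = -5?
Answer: √43430 ≈ 208.40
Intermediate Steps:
s = -5
M(f, q) = -5*q
√(L + M(47 + 78, 116)) = √(44010 - 5*116) = √(44010 - 580) = √43430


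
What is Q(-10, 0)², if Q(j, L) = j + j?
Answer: 400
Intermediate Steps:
Q(j, L) = 2*j
Q(-10, 0)² = (2*(-10))² = (-20)² = 400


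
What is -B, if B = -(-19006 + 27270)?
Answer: 8264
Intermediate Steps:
B = -8264 (B = -1*8264 = -8264)
-B = -1*(-8264) = 8264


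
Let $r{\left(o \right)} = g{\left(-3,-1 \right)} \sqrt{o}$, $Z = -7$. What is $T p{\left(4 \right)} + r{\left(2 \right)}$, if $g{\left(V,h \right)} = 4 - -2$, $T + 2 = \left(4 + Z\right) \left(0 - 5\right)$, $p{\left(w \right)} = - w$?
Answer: $-52 + 6 \sqrt{2} \approx -43.515$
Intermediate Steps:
$T = 13$ ($T = -2 + \left(4 - 7\right) \left(0 - 5\right) = -2 - -15 = -2 + 15 = 13$)
$g{\left(V,h \right)} = 6$ ($g{\left(V,h \right)} = 4 + 2 = 6$)
$r{\left(o \right)} = 6 \sqrt{o}$
$T p{\left(4 \right)} + r{\left(2 \right)} = 13 \left(\left(-1\right) 4\right) + 6 \sqrt{2} = 13 \left(-4\right) + 6 \sqrt{2} = -52 + 6 \sqrt{2}$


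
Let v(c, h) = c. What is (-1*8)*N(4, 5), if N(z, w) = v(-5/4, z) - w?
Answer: 50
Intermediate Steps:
N(z, w) = -5/4 - w
(-1*8)*N(4, 5) = (-1*8)*(-5/4 - 1*5) = -8*(-5/4 - 5) = -8*(-25/4) = 50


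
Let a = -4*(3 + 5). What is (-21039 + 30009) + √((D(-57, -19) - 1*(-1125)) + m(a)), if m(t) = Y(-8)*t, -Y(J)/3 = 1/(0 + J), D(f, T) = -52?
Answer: 8970 + √1061 ≈ 9002.6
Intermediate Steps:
Y(J) = -3/J (Y(J) = -3/(0 + J) = -3/J)
a = -32 (a = -4*8 = -32)
m(t) = 3*t/8 (m(t) = (-3/(-8))*t = (-3*(-⅛))*t = 3*t/8)
(-21039 + 30009) + √((D(-57, -19) - 1*(-1125)) + m(a)) = (-21039 + 30009) + √((-52 - 1*(-1125)) + (3/8)*(-32)) = 8970 + √((-52 + 1125) - 12) = 8970 + √(1073 - 12) = 8970 + √1061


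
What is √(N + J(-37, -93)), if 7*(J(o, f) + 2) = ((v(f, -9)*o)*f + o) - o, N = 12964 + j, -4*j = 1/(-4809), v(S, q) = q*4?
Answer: I*√437975899935/9618 ≈ 68.808*I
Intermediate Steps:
v(S, q) = 4*q
j = 1/19236 (j = -¼/(-4809) = -¼*(-1/4809) = 1/19236 ≈ 5.1986e-5)
N = 249375505/19236 (N = 12964 + 1/19236 = 249375505/19236 ≈ 12964.)
J(o, f) = -2 - 36*f*o/7 (J(o, f) = -2 + ((((4*(-9))*o)*f + o) - o)/7 = -2 + (((-36*o)*f + o) - o)/7 = -2 + ((-36*f*o + o) - o)/7 = -2 + ((o - 36*f*o) - o)/7 = -2 + (-36*f*o)/7 = -2 - 36*f*o/7)
√(N + J(-37, -93)) = √(249375505/19236 + (-2 - 36/7*(-93)*(-37))) = √(249375505/19236 + (-2 - 123876/7)) = √(249375505/19236 - 123890/7) = √(-91074215/19236) = I*√437975899935/9618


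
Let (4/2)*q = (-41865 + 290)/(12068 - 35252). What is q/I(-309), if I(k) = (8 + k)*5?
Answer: -8315/13956768 ≈ -0.00059577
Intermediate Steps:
I(k) = 40 + 5*k
q = 41575/46368 (q = ((-41865 + 290)/(12068 - 35252))/2 = (-41575/(-23184))/2 = (-41575*(-1/23184))/2 = (½)*(41575/23184) = 41575/46368 ≈ 0.89663)
q/I(-309) = 41575/(46368*(40 + 5*(-309))) = 41575/(46368*(40 - 1545)) = (41575/46368)/(-1505) = (41575/46368)*(-1/1505) = -8315/13956768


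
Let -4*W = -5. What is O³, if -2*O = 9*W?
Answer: -91125/512 ≈ -177.98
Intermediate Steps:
W = 5/4 (W = -¼*(-5) = 5/4 ≈ 1.2500)
O = -45/8 (O = -9*5/(2*4) = -½*45/4 = -45/8 ≈ -5.6250)
O³ = (-45/8)³ = -91125/512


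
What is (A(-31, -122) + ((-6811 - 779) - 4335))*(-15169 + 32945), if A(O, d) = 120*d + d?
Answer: -474388112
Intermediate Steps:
A(O, d) = 121*d
(A(-31, -122) + ((-6811 - 779) - 4335))*(-15169 + 32945) = (121*(-122) + ((-6811 - 779) - 4335))*(-15169 + 32945) = (-14762 + (-7590 - 4335))*17776 = (-14762 - 11925)*17776 = -26687*17776 = -474388112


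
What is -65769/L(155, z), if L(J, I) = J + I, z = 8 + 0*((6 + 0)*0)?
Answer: -65769/163 ≈ -403.49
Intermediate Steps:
z = 8 (z = 8 + 0*(6*0) = 8 + 0*0 = 8 + 0 = 8)
L(J, I) = I + J
-65769/L(155, z) = -65769/(8 + 155) = -65769/163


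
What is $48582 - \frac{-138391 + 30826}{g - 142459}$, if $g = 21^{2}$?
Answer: $\frac{6899410911}{142018} \approx 48581.0$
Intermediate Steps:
$g = 441$
$48582 - \frac{-138391 + 30826}{g - 142459} = 48582 - \frac{-138391 + 30826}{441 - 142459} = 48582 - - \frac{107565}{-142018} = 48582 - \left(-107565\right) \left(- \frac{1}{142018}\right) = 48582 - \frac{107565}{142018} = \frac{6899410911}{142018}$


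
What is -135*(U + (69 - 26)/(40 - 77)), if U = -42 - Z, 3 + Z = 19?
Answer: 295515/37 ≈ 7986.9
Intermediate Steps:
Z = 16 (Z = -3 + 19 = 16)
U = -58 (U = -42 - 1*16 = -42 - 16 = -58)
-135*(U + (69 - 26)/(40 - 77)) = -135*(-58 + (69 - 26)/(40 - 77)) = -135*(-58 + 43/(-37)) = -135*(-58 + 43*(-1/37)) = -135*(-58 - 43/37) = -135*(-2189/37) = 295515/37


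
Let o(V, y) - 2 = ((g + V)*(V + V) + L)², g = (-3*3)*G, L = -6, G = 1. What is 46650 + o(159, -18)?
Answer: 2274764288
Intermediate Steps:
g = -9 (g = -3*3*1 = -9*1 = -9)
o(V, y) = 2 + (-6 + 2*V*(-9 + V))² (o(V, y) = 2 + ((-9 + V)*(V + V) - 6)² = 2 + ((-9 + V)*(2*V) - 6)² = 2 + (2*V*(-9 + V) - 6)² = 2 + (-6 + 2*V*(-9 + V))²)
46650 + o(159, -18) = 46650 + (2 + 4*(3 - 1*159² + 9*159)²) = 46650 + (2 + 4*(3 - 1*25281 + 1431)²) = 46650 + (2 + 4*(3 - 25281 + 1431)²) = 46650 + (2 + 4*(-23847)²) = 46650 + (2 + 4*568679409) = 46650 + (2 + 2274717636) = 46650 + 2274717638 = 2274764288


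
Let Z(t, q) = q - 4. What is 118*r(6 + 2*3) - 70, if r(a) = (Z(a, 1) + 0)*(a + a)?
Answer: -8566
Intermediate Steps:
Z(t, q) = -4 + q
r(a) = -6*a (r(a) = ((-4 + 1) + 0)*(a + a) = (-3 + 0)*(2*a) = -6*a)
118*r(6 + 2*3) - 70 = 118*(-6*(6 + 2*3)) - 70 = 118*(-6*(6 + 6)) - 70 = 118*(-6*12) - 70 = 118*(-72) - 70 = -8496 - 70 = -8566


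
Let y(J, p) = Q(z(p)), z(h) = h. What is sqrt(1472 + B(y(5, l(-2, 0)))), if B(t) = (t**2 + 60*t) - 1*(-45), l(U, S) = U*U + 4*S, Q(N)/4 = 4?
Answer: sqrt(2733) ≈ 52.278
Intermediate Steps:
Q(N) = 16 (Q(N) = 4*4 = 16)
l(U, S) = U**2 + 4*S
y(J, p) = 16
B(t) = 45 + t**2 + 60*t (B(t) = (t**2 + 60*t) + 45 = 45 + t**2 + 60*t)
sqrt(1472 + B(y(5, l(-2, 0)))) = sqrt(1472 + (45 + 16**2 + 60*16)) = sqrt(1472 + (45 + 256 + 960)) = sqrt(1472 + 1261) = sqrt(2733)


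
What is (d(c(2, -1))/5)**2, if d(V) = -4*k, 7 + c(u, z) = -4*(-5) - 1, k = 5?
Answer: 16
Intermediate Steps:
c(u, z) = 12 (c(u, z) = -7 + (-4*(-5) - 1) = -7 + (20 - 1) = -7 + 19 = 12)
d(V) = -20 (d(V) = -4*5 = -20)
(d(c(2, -1))/5)**2 = (-20/5)**2 = (-20*1/5)**2 = (-4)**2 = 16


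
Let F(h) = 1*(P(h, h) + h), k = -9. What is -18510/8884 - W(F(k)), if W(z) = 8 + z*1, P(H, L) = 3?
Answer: -18139/4442 ≈ -4.0835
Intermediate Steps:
F(h) = 3 + h (F(h) = 1*(3 + h) = 3 + h)
W(z) = 8 + z
-18510/8884 - W(F(k)) = -18510/8884 - (8 + (3 - 9)) = -18510*1/8884 - (8 - 6) = -9255/4442 - 1*2 = -9255/4442 - 2 = -18139/4442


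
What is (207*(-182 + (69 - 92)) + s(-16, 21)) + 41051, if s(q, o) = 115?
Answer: -1269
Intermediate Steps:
(207*(-182 + (69 - 92)) + s(-16, 21)) + 41051 = (207*(-182 + (69 - 92)) + 115) + 41051 = (207*(-182 - 23) + 115) + 41051 = (207*(-205) + 115) + 41051 = (-42435 + 115) + 41051 = -42320 + 41051 = -1269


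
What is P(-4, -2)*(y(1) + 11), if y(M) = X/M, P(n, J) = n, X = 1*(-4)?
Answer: -28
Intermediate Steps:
X = -4
y(M) = -4/M
P(-4, -2)*(y(1) + 11) = -4*(-4/1 + 11) = -4*(-4*1 + 11) = -4*(-4 + 11) = -4*7 = -28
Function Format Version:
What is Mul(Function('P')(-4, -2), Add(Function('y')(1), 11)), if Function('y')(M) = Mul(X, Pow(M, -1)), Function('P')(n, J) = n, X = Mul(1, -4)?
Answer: -28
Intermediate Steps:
X = -4
Function('y')(M) = Mul(-4, Pow(M, -1))
Mul(Function('P')(-4, -2), Add(Function('y')(1), 11)) = Mul(-4, Add(Mul(-4, Pow(1, -1)), 11)) = Mul(-4, Add(Mul(-4, 1), 11)) = Mul(-4, Add(-4, 11)) = Mul(-4, 7) = -28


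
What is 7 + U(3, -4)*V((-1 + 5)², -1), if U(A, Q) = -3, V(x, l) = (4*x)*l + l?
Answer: 202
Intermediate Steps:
V(x, l) = l + 4*l*x (V(x, l) = 4*l*x + l = l + 4*l*x)
7 + U(3, -4)*V((-1 + 5)², -1) = 7 - (-3)*(1 + 4*(-1 + 5)²) = 7 - (-3)*(1 + 4*4²) = 7 - (-3)*(1 + 4*16) = 7 - (-3)*(1 + 64) = 7 - (-3)*65 = 7 - 3*(-65) = 7 + 195 = 202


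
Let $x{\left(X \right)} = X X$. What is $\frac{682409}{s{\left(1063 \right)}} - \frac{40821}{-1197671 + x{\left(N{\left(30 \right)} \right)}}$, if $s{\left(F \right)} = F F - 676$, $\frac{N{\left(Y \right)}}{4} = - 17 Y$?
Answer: $\frac{32401851728}{54871217577} \approx 0.59051$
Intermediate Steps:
$N{\left(Y \right)} = - 68 Y$ ($N{\left(Y \right)} = 4 \left(- 17 Y\right) = - 68 Y$)
$x{\left(X \right)} = X^{2}$
$s{\left(F \right)} = -676 + F^{2}$ ($s{\left(F \right)} = F^{2} - 676 = -676 + F^{2}$)
$\frac{682409}{s{\left(1063 \right)}} - \frac{40821}{-1197671 + x{\left(N{\left(30 \right)} \right)}} = \frac{682409}{-676 + 1063^{2}} - \frac{40821}{-1197671 + \left(\left(-68\right) 30\right)^{2}} = \frac{682409}{-676 + 1129969} - \frac{40821}{-1197671 + \left(-2040\right)^{2}} = \frac{682409}{1129293} - \frac{40821}{-1197671 + 4161600} = 682409 \cdot \frac{1}{1129293} - \frac{40821}{2963929} = \frac{682409}{1129293} - \frac{40821}{2963929} = \frac{32401851728}{54871217577}$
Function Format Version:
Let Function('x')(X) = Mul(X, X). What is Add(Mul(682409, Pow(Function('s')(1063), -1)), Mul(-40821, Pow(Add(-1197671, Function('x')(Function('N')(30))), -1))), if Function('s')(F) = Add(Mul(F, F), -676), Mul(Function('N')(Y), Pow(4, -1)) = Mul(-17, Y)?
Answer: Rational(32401851728, 54871217577) ≈ 0.59051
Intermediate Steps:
Function('N')(Y) = Mul(-68, Y) (Function('N')(Y) = Mul(4, Mul(-17, Y)) = Mul(-68, Y))
Function('x')(X) = Pow(X, 2)
Function('s')(F) = Add(-676, Pow(F, 2)) (Function('s')(F) = Add(Pow(F, 2), -676) = Add(-676, Pow(F, 2)))
Add(Mul(682409, Pow(Function('s')(1063), -1)), Mul(-40821, Pow(Add(-1197671, Function('x')(Function('N')(30))), -1))) = Add(Mul(682409, Pow(Add(-676, Pow(1063, 2)), -1)), Mul(-40821, Pow(Add(-1197671, Pow(Mul(-68, 30), 2)), -1))) = Add(Mul(682409, Pow(Add(-676, 1129969), -1)), Mul(-40821, Pow(Add(-1197671, Pow(-2040, 2)), -1))) = Add(Mul(682409, Pow(1129293, -1)), Mul(-40821, Pow(Add(-1197671, 4161600), -1))) = Add(Mul(682409, Rational(1, 1129293)), Mul(-40821, Pow(2963929, -1))) = Add(Rational(682409, 1129293), Mul(-40821, Rational(1, 2963929))) = Add(Rational(682409, 1129293), Rational(-40821, 2963929)) = Rational(32401851728, 54871217577)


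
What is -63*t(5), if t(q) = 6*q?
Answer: -1890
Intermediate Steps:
-63*t(5) = -378*5 = -63*30 = -1890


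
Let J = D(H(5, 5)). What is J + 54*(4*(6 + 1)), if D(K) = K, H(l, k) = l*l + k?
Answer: 1542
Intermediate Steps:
H(l, k) = k + l**2 (H(l, k) = l**2 + k = k + l**2)
J = 30 (J = 5 + 5**2 = 5 + 25 = 30)
J + 54*(4*(6 + 1)) = 30 + 54*(4*(6 + 1)) = 30 + 54*(4*7) = 30 + 54*28 = 30 + 1512 = 1542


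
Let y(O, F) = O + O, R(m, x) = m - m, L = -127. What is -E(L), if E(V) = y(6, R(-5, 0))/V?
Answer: 12/127 ≈ 0.094488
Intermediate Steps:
R(m, x) = 0
y(O, F) = 2*O
E(V) = 12/V (E(V) = (2*6)/V = 12/V)
-E(L) = -12/(-127) = -12*(-1)/127 = -1*(-12/127) = 12/127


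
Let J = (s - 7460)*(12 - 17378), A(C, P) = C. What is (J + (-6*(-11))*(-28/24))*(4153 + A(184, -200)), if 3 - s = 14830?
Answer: 1678574980205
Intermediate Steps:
s = -14827 (s = 3 - 1*14830 = 3 - 14830 = -14827)
J = 387036042 (J = (-14827 - 7460)*(12 - 17378) = -22287*(-17366) = 387036042)
(J + (-6*(-11))*(-28/24))*(4153 + A(184, -200)) = (387036042 + (-6*(-11))*(-28/24))*(4153 + 184) = (387036042 + 66*(-28*1/24))*4337 = (387036042 + 66*(-7/6))*4337 = (387036042 - 77)*4337 = 387035965*4337 = 1678574980205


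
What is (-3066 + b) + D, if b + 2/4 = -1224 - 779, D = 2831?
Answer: -4477/2 ≈ -2238.5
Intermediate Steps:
b = -4007/2 (b = -1/2 + (-1224 - 779) = -1/2 - 2003 = -4007/2 ≈ -2003.5)
(-3066 + b) + D = (-3066 - 4007/2) + 2831 = -10139/2 + 2831 = -4477/2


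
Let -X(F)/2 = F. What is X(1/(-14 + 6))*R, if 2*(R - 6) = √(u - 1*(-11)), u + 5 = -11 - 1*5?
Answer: 3/2 + I*√10/8 ≈ 1.5 + 0.39528*I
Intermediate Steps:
u = -21 (u = -5 + (-11 - 1*5) = -5 + (-11 - 5) = -5 - 16 = -21)
X(F) = -2*F
R = 6 + I*√10/2 (R = 6 + √(-21 - 1*(-11))/2 = 6 + √(-21 + 11)/2 = 6 + √(-10)/2 = 6 + (I*√10)/2 = 6 + I*√10/2 ≈ 6.0 + 1.5811*I)
X(1/(-14 + 6))*R = (-2/(-14 + 6))*(6 + I*√10/2) = (-2/(-8))*(6 + I*√10/2) = (-2*(-⅛))*(6 + I*√10/2) = (6 + I*√10/2)/4 = 3/2 + I*√10/8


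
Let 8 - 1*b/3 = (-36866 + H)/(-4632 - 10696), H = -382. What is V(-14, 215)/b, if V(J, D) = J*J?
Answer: 23471/2001 ≈ 11.730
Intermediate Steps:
V(J, D) = J²
b = 8004/479 (b = 24 - 3*(-36866 - 382)/(-4632 - 10696) = 24 - (-111744)/(-15328) = 24 - (-111744)*(-1)/15328 = 24 - 3*1164/479 = 24 - 3492/479 = 8004/479 ≈ 16.710)
V(-14, 215)/b = (-14)²/(8004/479) = 196*(479/8004) = 23471/2001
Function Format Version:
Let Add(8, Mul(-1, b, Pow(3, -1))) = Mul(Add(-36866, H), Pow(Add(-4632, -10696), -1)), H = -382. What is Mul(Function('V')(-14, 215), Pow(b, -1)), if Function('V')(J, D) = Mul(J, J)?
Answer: Rational(23471, 2001) ≈ 11.730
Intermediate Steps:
Function('V')(J, D) = Pow(J, 2)
b = Rational(8004, 479) (b = Add(24, Mul(-3, Mul(Add(-36866, -382), Pow(Add(-4632, -10696), -1)))) = Add(24, Mul(-3, Mul(-37248, Pow(-15328, -1)))) = Add(24, Mul(-3, Mul(-37248, Rational(-1, 15328)))) = Add(24, Mul(-3, Rational(1164, 479))) = Add(24, Rational(-3492, 479)) = Rational(8004, 479) ≈ 16.710)
Mul(Function('V')(-14, 215), Pow(b, -1)) = Mul(Pow(-14, 2), Pow(Rational(8004, 479), -1)) = Mul(196, Rational(479, 8004)) = Rational(23471, 2001)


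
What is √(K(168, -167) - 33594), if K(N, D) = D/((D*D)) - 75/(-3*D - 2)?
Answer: I*√233290885666058/83333 ≈ 183.29*I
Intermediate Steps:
K(N, D) = 1/D - 75/(-2 - 3*D) (K(N, D) = D/(D²) - 75/(-2 - 3*D) = D/D² - 75/(-2 - 3*D) = 1/D - 75/(-2 - 3*D))
√(K(168, -167) - 33594) = √(2*(1 + 39*(-167))/(-167*(2 + 3*(-167))) - 33594) = √(2*(-1/167)*(1 - 6513)/(2 - 501) - 33594) = √(2*(-1/167)*(-6512)/(-499) - 33594) = √(2*(-1/167)*(-1/499)*(-6512) - 33594) = √(-13024/83333 - 33594) = √(-2799501826/83333) = I*√233290885666058/83333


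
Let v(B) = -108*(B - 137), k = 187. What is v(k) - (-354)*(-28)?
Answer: -15312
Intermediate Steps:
v(B) = 14796 - 108*B (v(B) = -108*(-137 + B) = 14796 - 108*B)
v(k) - (-354)*(-28) = (14796 - 108*187) - (-354)*(-28) = (14796 - 20196) - 1*9912 = -5400 - 9912 = -15312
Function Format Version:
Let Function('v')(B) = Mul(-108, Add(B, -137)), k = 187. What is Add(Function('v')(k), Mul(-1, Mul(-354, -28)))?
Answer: -15312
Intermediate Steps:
Function('v')(B) = Add(14796, Mul(-108, B)) (Function('v')(B) = Mul(-108, Add(-137, B)) = Add(14796, Mul(-108, B)))
Add(Function('v')(k), Mul(-1, Mul(-354, -28))) = Add(Add(14796, Mul(-108, 187)), Mul(-1, Mul(-354, -28))) = Add(Add(14796, -20196), Mul(-1, 9912)) = Add(-5400, -9912) = -15312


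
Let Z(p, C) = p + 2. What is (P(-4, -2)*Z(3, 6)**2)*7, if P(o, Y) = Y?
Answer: -350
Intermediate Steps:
Z(p, C) = 2 + p
(P(-4, -2)*Z(3, 6)**2)*7 = -2*(2 + 3)**2*7 = -2*5**2*7 = -2*25*7 = -50*7 = -350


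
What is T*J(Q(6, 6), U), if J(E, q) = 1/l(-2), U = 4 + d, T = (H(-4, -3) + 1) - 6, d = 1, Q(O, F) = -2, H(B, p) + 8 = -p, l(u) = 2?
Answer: -5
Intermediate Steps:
H(B, p) = -8 - p
T = -10 (T = ((-8 - 1*(-3)) + 1) - 6 = ((-8 + 3) + 1) - 6 = (-5 + 1) - 6 = -4 - 6 = -10)
U = 5 (U = 4 + 1 = 5)
J(E, q) = ½ (J(E, q) = 1/2 = ½)
T*J(Q(6, 6), U) = -10*½ = -5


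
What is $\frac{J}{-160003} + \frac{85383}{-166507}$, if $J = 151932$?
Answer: $- \frac{38959277673}{26641619521} \approx -1.4623$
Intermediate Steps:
$\frac{J}{-160003} + \frac{85383}{-166507} = \frac{151932}{-160003} + \frac{85383}{-166507} = 151932 \left(- \frac{1}{160003}\right) + 85383 \left(- \frac{1}{166507}\right) = - \frac{151932}{160003} - \frac{85383}{166507} = - \frac{38959277673}{26641619521}$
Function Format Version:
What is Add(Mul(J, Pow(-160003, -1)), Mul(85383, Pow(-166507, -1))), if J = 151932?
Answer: Rational(-38959277673, 26641619521) ≈ -1.4623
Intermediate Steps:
Add(Mul(J, Pow(-160003, -1)), Mul(85383, Pow(-166507, -1))) = Add(Mul(151932, Pow(-160003, -1)), Mul(85383, Pow(-166507, -1))) = Add(Mul(151932, Rational(-1, 160003)), Mul(85383, Rational(-1, 166507))) = Add(Rational(-151932, 160003), Rational(-85383, 166507)) = Rational(-38959277673, 26641619521)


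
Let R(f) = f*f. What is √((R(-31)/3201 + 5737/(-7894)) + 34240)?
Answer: √21862203788923638558/25268694 ≈ 185.04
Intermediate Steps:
R(f) = f²
√((R(-31)/3201 + 5737/(-7894)) + 34240) = √(((-31)²/3201 + 5737/(-7894)) + 34240) = √((961*(1/3201) + 5737*(-1/7894)) + 34240) = √((961/3201 - 5737/7894) + 34240) = √(-10778003/25268694 + 34240) = √(865189304557/25268694) = √21862203788923638558/25268694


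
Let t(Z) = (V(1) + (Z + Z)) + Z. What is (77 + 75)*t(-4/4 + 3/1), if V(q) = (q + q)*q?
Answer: 1216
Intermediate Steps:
V(q) = 2*q² (V(q) = (2*q)*q = 2*q²)
t(Z) = 2 + 3*Z (t(Z) = (2*1² + (Z + Z)) + Z = (2*1 + 2*Z) + Z = (2 + 2*Z) + Z = 2 + 3*Z)
(77 + 75)*t(-4/4 + 3/1) = (77 + 75)*(2 + 3*(-4/4 + 3/1)) = 152*(2 + 3*(-4*¼ + 3*1)) = 152*(2 + 3*(-1 + 3)) = 152*(2 + 3*2) = 152*(2 + 6) = 152*8 = 1216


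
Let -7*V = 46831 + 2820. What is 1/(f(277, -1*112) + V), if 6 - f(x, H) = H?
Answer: -1/6975 ≈ -0.00014337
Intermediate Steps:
V = -7093 (V = -(46831 + 2820)/7 = -⅐*49651 = -7093)
f(x, H) = 6 - H
1/(f(277, -1*112) + V) = 1/((6 - (-1)*112) - 7093) = 1/((6 - 1*(-112)) - 7093) = 1/((6 + 112) - 7093) = 1/(118 - 7093) = 1/(-6975) = -1/6975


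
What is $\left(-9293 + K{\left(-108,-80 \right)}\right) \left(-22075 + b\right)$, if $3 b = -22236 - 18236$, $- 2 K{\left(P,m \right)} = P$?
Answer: $\frac{985773583}{3} \approx 3.2859 \cdot 10^{8}$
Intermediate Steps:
$K{\left(P,m \right)} = - \frac{P}{2}$
$b = - \frac{40472}{3}$ ($b = \frac{-22236 - 18236}{3} = \frac{1}{3} \left(-40472\right) = - \frac{40472}{3} \approx -13491.0$)
$\left(-9293 + K{\left(-108,-80 \right)}\right) \left(-22075 + b\right) = \left(-9293 - -54\right) \left(-22075 - \frac{40472}{3}\right) = \left(-9293 + 54\right) \left(- \frac{106697}{3}\right) = \left(-9239\right) \left(- \frac{106697}{3}\right) = \frac{985773583}{3}$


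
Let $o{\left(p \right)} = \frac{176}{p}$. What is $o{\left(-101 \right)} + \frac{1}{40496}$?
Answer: $- \frac{7127195}{4090096} \approx -1.7425$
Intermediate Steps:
$o{\left(-101 \right)} + \frac{1}{40496} = \frac{176}{-101} + \frac{1}{40496} = 176 \left(- \frac{1}{101}\right) + \frac{1}{40496} = - \frac{176}{101} + \frac{1}{40496} = - \frac{7127195}{4090096}$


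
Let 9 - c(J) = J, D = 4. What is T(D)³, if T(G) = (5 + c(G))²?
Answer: 1000000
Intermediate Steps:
c(J) = 9 - J
T(G) = (14 - G)² (T(G) = (5 + (9 - G))² = (14 - G)²)
T(D)³ = ((-14 + 4)²)³ = ((-10)²)³ = 100³ = 1000000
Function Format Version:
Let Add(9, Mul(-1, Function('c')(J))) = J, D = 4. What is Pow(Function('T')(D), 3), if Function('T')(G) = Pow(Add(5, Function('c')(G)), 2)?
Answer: 1000000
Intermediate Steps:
Function('c')(J) = Add(9, Mul(-1, J))
Function('T')(G) = Pow(Add(14, Mul(-1, G)), 2) (Function('T')(G) = Pow(Add(5, Add(9, Mul(-1, G))), 2) = Pow(Add(14, Mul(-1, G)), 2))
Pow(Function('T')(D), 3) = Pow(Pow(Add(-14, 4), 2), 3) = Pow(Pow(-10, 2), 3) = Pow(100, 3) = 1000000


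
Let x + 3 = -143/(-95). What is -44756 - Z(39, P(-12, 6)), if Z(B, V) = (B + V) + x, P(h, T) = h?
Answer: -4254243/95 ≈ -44782.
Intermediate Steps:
x = -142/95 (x = -3 - 143/(-95) = -3 - 143*(-1/95) = -3 + 143/95 = -142/95 ≈ -1.4947)
Z(B, V) = -142/95 + B + V (Z(B, V) = (B + V) - 142/95 = -142/95 + B + V)
-44756 - Z(39, P(-12, 6)) = -44756 - (-142/95 + 39 - 12) = -44756 - 1*2423/95 = -44756 - 2423/95 = -4254243/95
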